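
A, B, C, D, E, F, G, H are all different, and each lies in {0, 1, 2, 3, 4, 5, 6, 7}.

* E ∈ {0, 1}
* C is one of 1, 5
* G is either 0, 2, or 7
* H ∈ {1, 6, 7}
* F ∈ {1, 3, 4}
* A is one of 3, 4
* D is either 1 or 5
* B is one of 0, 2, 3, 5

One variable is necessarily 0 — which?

E

The 8 variables draw from only 8 values {0, 1, 2, 3, 4, 5, 6, 7}, so each is used; only H can be 6, hence H = 6.
The 7 still-open variables draw from only 7 values {0, 1, 2, 3, 4, 5, 7}, so each is used; only G can be 7, hence G = 7.
Among the 6 still-open variables, 2 fits only B (and all 6 values in {0, 1, 2, 3, 4, 5} must be used), so B = 2.
The 5 still-open variables draw from only 5 values {0, 1, 3, 4, 5}, so each is used; only E can be 0, hence E = 0.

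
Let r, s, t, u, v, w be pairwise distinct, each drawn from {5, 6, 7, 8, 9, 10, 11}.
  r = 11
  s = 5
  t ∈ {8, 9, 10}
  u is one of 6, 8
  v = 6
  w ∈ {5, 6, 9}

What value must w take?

r's domain is down to {11}, so r = 11.
s must be 5 (only option left). Strike 5 from w.
v's domain is down to {6}, so v = 6. Remove 6 from u, w.
So w = 9.

9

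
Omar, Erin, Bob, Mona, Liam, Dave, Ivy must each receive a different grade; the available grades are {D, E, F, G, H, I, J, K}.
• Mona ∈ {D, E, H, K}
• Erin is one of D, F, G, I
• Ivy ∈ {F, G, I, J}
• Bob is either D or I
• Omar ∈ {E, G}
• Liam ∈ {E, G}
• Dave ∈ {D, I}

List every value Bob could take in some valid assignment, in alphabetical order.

D, I

Omar and Liam share exactly the 2 values {E, G}; by pigeonhole those values go to them, so strike E, G from Erin, Mona, Ivy.
The 2 variables Bob and Dave are confined to {D, I}, which locks those values in; drop them from Erin, Mona, Ivy.
Erin's domain is down to {F}, so Erin = F. So Ivy can't be F.
Ivy has just one choice, so Ivy = J.
No further eliminations apply; Bob can still be any of D, I.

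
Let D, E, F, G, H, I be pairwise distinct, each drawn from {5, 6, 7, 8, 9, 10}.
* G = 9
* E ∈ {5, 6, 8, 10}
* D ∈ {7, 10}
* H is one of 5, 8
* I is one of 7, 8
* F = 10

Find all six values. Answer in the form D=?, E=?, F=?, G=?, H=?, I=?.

F's domain is down to {10}, so F = 10. Strike 10 from D, E.
G has just one choice, so G = 9.
That leaves D = 7. Strike 7 from I.
I must be 8 (only option left). Eliminate 8 elsewhere: E, H.
H must be 5 (only option left). Strike 5 from E.
That leaves E = 6.

D=7, E=6, F=10, G=9, H=5, I=8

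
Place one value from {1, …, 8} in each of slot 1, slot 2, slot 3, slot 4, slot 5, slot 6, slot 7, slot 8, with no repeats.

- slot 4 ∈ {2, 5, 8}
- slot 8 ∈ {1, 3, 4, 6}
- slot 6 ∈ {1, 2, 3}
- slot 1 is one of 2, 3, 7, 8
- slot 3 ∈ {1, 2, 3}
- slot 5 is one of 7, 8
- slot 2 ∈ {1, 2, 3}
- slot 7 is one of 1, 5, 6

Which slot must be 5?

The 8 variables together cover exactly {1, 2, 3, 4, 5, 6, 7, 8} — 8 values for 8 variables — and 4 appears only in slot 8's list, so slot 8 = 4.
The 7 still-open variables together cover exactly {1, 2, 3, 5, 6, 7, 8} — 7 values for 7 variables — and 6 appears only in slot 7's list, so slot 7 = 6.
The 6 still-open variables draw from only 6 values {1, 2, 3, 5, 7, 8}, so each is used; only slot 4 can be 5, hence slot 4 = 5.

slot 4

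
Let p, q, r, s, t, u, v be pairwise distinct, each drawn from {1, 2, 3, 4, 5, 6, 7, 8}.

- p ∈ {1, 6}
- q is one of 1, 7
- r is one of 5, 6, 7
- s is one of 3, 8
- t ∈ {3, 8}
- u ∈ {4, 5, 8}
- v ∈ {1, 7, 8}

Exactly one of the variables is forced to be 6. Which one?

p

The 7 variables together cover exactly {1, 3, 4, 5, 6, 7, 8} — 7 values for 7 variables — and 4 appears only in u's list, so u = 4.
Among the 6 still-open variables, 5 fits only r (and all 6 values in {1, 3, 5, 6, 7, 8} must be used), so r = 5.
The 5 still-open variables together cover exactly {1, 3, 6, 7, 8} — 5 values for 5 variables — and 6 appears only in p's list, so p = 6.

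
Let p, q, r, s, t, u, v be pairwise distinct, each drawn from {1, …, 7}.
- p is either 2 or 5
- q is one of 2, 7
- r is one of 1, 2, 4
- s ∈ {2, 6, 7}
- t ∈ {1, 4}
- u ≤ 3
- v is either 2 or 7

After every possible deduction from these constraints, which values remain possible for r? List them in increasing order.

1, 4

The 7 variables draw from only 7 values {1, 2, 3, 4, 5, 6, 7}, so each is used; only u can be 3, hence u = 3.
Among the 6 still-open variables, 5 fits only p (and all 6 values in {1, 2, 4, 5, 6, 7} must be used), so p = 5.
Among the 5 still-open variables, 6 fits only s (and all 5 values in {1, 2, 4, 6, 7} must be used), so s = 6.
The 2 variables q and v are confined to {2, 7}, which locks those values in; drop them from r.
No further eliminations apply; r can still be any of 1, 4.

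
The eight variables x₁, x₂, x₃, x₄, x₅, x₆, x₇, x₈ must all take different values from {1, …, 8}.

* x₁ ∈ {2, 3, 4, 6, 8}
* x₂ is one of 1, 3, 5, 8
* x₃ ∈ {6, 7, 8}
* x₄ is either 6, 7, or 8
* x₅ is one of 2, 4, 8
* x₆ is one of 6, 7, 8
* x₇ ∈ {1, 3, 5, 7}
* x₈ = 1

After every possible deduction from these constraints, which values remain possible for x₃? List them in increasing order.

6, 7, 8

x₈ must be 1 (only option left). So x₂, x₇ can't be 1.
The 3 variables x₃, x₄, x₆ are confined to {6, 7, 8}, which locks those values in; drop them from x₁, x₂, x₅, x₇.
x₂ and x₇ share exactly the 2 values {3, 5}; by pigeonhole those values go to them, so strike 3, 5 from x₁.
No further eliminations apply; x₃ can still be any of 6, 7, 8.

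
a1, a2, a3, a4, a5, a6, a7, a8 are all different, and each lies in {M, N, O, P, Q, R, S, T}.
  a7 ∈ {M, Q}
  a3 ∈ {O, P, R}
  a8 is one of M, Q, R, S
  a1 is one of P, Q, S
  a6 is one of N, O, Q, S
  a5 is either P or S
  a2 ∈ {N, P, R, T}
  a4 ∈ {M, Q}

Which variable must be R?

Among the 8 variables, T fits only a2 (and all 8 values in {M, N, O, P, Q, R, S, T} must be used), so a2 = T.
The 7 still-open variables draw from only 7 values {M, N, O, P, Q, R, S}, so each is used; only a6 can be N, hence a6 = N.
The 6 still-open variables draw from only 6 values {M, O, P, Q, R, S}, so each is used; only a3 can be O, hence a3 = O.
The 5 still-open variables together cover exactly {M, P, Q, R, S} — 5 values for 5 variables — and R appears only in a8's list, so a8 = R.

a8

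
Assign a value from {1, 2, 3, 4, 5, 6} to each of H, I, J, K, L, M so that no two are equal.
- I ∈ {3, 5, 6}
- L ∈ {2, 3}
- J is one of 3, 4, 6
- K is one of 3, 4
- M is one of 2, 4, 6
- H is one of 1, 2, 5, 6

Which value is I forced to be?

The 6 variables draw from only 6 values {1, 2, 3, 4, 5, 6}, so each is used; only H can be 1, hence H = 1.
Among the 5 still-open variables, 5 fits only I (and all 5 values in {2, 3, 4, 5, 6} must be used), so I = 5.

5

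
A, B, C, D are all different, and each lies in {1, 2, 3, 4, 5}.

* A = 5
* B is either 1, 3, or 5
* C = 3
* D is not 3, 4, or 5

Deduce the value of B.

1

A's domain is down to {5}, so A = 5. Strike 5 from B.
C has just one choice, so C = 3. So B can't be 3.
So B = 1.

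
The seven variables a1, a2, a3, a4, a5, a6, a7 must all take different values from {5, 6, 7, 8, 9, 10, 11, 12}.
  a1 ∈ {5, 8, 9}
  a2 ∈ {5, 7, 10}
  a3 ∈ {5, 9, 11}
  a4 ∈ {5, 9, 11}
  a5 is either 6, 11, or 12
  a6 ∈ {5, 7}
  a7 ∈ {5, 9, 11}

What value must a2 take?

10

The 3 variables a3, a4, a7 are confined to {5, 9, 11}, which locks those values in; drop them from a1, a2, a5, a6.
a1 must be 8 (only option left).
a6 has just one choice, so a6 = 7. So a2 can't be 7.
So a2 = 10.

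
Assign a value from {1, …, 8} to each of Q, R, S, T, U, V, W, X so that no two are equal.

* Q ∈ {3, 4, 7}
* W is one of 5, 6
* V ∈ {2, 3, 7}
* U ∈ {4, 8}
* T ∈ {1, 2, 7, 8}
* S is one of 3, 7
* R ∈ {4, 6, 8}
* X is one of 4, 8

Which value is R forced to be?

6

The 8 variables draw from only 8 values {1, 2, 3, 4, 5, 6, 7, 8}, so each is used; only T can be 1, hence T = 1.
Among the 7 still-open variables, 2 fits only V (and all 7 values in {2, 3, 4, 5, 6, 7, 8} must be used), so V = 2.
The 6 still-open variables together cover exactly {3, 4, 5, 6, 7, 8} — 6 values for 6 variables — and 5 appears only in W's list, so W = 5.
Among the 5 still-open variables, 6 fits only R (and all 5 values in {3, 4, 6, 7, 8} must be used), so R = 6.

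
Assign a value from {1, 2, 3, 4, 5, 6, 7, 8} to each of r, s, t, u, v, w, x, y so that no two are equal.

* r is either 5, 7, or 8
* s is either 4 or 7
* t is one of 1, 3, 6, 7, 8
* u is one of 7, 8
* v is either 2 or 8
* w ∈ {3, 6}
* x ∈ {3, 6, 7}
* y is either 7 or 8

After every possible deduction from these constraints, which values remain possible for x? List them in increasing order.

3, 6

The 8 variables draw from only 8 values {1, 2, 3, 4, 5, 6, 7, 8}, so each is used; only t can be 1, hence t = 1.
The 7 still-open variables together cover exactly {2, 3, 4, 5, 6, 7, 8} — 7 values for 7 variables — and 2 appears only in v's list, so v = 2.
The 6 still-open variables together cover exactly {3, 4, 5, 6, 7, 8} — 6 values for 6 variables — and 4 appears only in s's list, so s = 4.
Among the 5 still-open variables, 5 fits only r (and all 5 values in {3, 5, 6, 7, 8} must be used), so r = 5.
u and y share exactly the 2 values {7, 8}; by pigeonhole those values go to them, so strike 7, 8 from x.
No further eliminations apply; x can still be any of 3, 6.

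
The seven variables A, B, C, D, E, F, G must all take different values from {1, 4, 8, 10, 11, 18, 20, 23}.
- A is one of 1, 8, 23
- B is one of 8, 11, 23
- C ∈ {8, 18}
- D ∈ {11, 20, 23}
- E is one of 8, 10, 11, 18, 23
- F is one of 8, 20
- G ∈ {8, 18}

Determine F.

20

The 7 variables draw from only 7 values {1, 8, 10, 11, 18, 20, 23}, so each is used; only A can be 1, hence A = 1.
The 6 still-open variables draw from only 6 values {8, 10, 11, 18, 20, 23}, so each is used; only E can be 10, hence E = 10.
C and G between them cover only {8, 18} — a naked pair. Remove those values from B, F.
So F = 20.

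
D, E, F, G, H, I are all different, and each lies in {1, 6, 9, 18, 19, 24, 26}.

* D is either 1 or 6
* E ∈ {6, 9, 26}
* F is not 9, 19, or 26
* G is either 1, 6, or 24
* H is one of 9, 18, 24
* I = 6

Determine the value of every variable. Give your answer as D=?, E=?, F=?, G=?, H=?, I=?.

D=1, E=26, F=18, G=24, H=9, I=6

I has just one choice, so I = 6. So D, E, F, G can't be 6.
That leaves D = 1. Strike 1 from F, G.
G's domain is down to {24}, so G = 24. So F, H can't be 24.
That leaves F = 18. So H can't be 18.
H must be 9 (only option left). Strike 9 from E.
That leaves E = 26.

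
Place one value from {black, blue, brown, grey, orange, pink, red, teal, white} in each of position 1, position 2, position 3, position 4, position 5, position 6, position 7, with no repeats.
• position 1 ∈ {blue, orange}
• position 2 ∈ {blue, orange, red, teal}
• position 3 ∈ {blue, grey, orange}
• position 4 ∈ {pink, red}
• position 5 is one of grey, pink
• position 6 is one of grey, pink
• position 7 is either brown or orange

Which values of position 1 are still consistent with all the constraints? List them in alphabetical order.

The 7 variables draw from only 7 values {blue, brown, grey, orange, pink, red, teal}, so each is used; only position 7 can be brown, hence position 7 = brown.
Among the 6 still-open variables, teal fits only position 2 (and all 6 values in {blue, grey, orange, pink, red, teal} must be used), so position 2 = teal.
The 5 still-open variables draw from only 5 values {blue, grey, orange, pink, red}, so each is used; only position 4 can be red, hence position 4 = red.
position 5 and position 6 share exactly the 2 values {grey, pink}; by pigeonhole those values go to them, so strike grey, pink from position 3.
No further eliminations apply; position 1 can still be any of blue, orange.

blue, orange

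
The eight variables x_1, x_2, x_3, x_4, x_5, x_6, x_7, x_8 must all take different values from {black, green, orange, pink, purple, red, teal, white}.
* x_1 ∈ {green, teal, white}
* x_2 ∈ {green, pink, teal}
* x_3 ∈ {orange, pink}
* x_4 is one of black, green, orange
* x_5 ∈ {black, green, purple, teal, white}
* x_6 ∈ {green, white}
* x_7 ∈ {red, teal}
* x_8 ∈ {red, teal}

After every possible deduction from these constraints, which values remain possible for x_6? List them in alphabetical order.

green, white

The 8 variables together cover exactly {black, green, orange, pink, purple, red, teal, white} — 8 values for 8 variables — and purple appears only in x_5's list, so x_5 = purple.
Among the 7 still-open variables, black fits only x_4 (and all 7 values in {black, green, orange, pink, red, teal, white} must be used), so x_4 = black.
The 6 still-open variables draw from only 6 values {green, orange, pink, red, teal, white}, so each is used; only x_3 can be orange, hence x_3 = orange.
Among the 5 still-open variables, pink fits only x_2 (and all 5 values in {green, pink, red, teal, white} must be used), so x_2 = pink.
x_7 and x_8 between them cover only {red, teal} — a naked pair. Remove those values from x_1.
No further eliminations apply; x_6 can still be any of green, white.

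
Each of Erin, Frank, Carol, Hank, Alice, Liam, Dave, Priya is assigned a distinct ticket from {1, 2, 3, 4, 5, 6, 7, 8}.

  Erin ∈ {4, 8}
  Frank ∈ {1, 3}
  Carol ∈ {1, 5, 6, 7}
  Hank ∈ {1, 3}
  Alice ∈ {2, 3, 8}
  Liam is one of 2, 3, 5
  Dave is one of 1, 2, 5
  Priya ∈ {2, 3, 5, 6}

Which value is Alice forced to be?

The 8 variables draw from only 8 values {1, 2, 3, 4, 5, 6, 7, 8}, so each is used; only Erin can be 4, hence Erin = 4.
Among the 7 still-open variables, 7 fits only Carol (and all 7 values in {1, 2, 3, 5, 6, 7, 8} must be used), so Carol = 7.
The 6 still-open variables together cover exactly {1, 2, 3, 5, 6, 8} — 6 values for 6 variables — and 6 appears only in Priya's list, so Priya = 6.
The 5 still-open variables together cover exactly {1, 2, 3, 5, 8} — 5 values for 5 variables — and 8 appears only in Alice's list, so Alice = 8.

8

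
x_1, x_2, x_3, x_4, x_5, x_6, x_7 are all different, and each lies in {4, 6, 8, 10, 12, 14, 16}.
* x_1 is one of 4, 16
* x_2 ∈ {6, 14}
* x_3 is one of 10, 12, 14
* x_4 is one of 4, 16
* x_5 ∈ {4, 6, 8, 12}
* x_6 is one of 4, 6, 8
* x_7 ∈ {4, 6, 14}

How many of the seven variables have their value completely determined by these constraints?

The 7 variables together cover exactly {4, 6, 8, 10, 12, 14, 16} — 7 values for 7 variables — and 10 appears only in x_3's list, so x_3 = 10.
The 6 still-open variables together cover exactly {4, 6, 8, 12, 14, 16} — 6 values for 6 variables — and 12 appears only in x_5's list, so x_5 = 12.
The 5 still-open variables together cover exactly {4, 6, 8, 14, 16} — 5 values for 5 variables — and 8 appears only in x_6's list, so x_6 = 8.
The 2 variables x_1 and x_4 are confined to {4, 16}, which locks those values in; drop them from x_7.
Determined: x_3=10, x_5=12, x_6=8. The other variables each still have more than one consistent value. That makes 3.

3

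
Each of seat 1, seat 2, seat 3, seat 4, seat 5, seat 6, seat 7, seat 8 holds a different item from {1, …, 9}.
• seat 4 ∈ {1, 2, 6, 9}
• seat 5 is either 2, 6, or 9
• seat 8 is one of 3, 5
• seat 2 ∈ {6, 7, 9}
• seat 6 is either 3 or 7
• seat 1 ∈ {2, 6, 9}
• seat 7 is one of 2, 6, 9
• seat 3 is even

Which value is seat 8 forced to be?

5

seat 1, seat 5, seat 7 share exactly the 3 values {2, 6, 9}; by pigeonhole those values go to them, so strike 2, 6, 9 from seat 2, seat 3, seat 4.
seat 2's domain is down to {7}, so seat 2 = 7. So seat 6 can't be 7.
seat 4 has just one choice, so seat 4 = 1.
That leaves seat 6 = 3. Remove 3 from seat 8.
So seat 8 = 5.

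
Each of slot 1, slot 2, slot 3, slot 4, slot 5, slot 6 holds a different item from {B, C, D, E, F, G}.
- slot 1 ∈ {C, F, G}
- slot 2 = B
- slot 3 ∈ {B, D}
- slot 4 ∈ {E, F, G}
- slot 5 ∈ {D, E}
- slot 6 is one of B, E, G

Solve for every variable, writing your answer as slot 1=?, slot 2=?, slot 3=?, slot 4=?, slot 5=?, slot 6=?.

slot 2 must be B (only option left). Strike B from slot 3, slot 6.
That leaves slot 3 = D. Remove D from slot 5.
slot 5's domain is down to {E}, so slot 5 = E. So slot 4, slot 6 can't be E.
slot 6 has just one choice, so slot 6 = G. Eliminate G elsewhere: slot 1, slot 4.
slot 4 has just one choice, so slot 4 = F. Remove F from slot 1.
slot 1 must be C (only option left).

slot 1=C, slot 2=B, slot 3=D, slot 4=F, slot 5=E, slot 6=G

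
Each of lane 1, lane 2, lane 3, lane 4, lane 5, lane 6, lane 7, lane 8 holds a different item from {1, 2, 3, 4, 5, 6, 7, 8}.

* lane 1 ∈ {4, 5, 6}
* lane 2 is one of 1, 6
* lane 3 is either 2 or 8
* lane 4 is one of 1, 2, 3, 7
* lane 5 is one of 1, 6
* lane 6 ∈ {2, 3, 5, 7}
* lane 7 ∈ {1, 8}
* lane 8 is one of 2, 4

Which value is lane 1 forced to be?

lane 2 and lane 5 share exactly the 2 values {1, 6}; by pigeonhole those values go to them, so strike 1, 6 from lane 1, lane 4, lane 7.
lane 7 must be 8 (only option left). Eliminate 8 elsewhere: lane 3.
lane 3's domain is down to {2}, so lane 3 = 2. Eliminate 2 elsewhere: lane 4, lane 6, lane 8.
lane 8 must be 4 (only option left). Eliminate 4 elsewhere: lane 1.
So lane 1 = 5.

5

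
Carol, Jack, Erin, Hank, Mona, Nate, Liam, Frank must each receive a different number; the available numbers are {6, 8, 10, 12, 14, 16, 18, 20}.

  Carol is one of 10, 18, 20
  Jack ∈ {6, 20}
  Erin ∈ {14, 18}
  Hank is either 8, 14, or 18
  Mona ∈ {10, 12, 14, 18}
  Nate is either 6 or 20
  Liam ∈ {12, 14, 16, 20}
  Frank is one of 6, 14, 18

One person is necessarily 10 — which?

The 8 variables draw from only 8 values {6, 8, 10, 12, 14, 16, 18, 20}, so each is used; only Hank can be 8, hence Hank = 8.
The 7 still-open variables draw from only 7 values {6, 10, 12, 14, 16, 18, 20}, so each is used; only Liam can be 16, hence Liam = 16.
The 6 still-open variables draw from only 6 values {6, 10, 12, 14, 18, 20}, so each is used; only Mona can be 12, hence Mona = 12.
Among the 5 still-open variables, 10 fits only Carol (and all 5 values in {6, 10, 14, 18, 20} must be used), so Carol = 10.

Carol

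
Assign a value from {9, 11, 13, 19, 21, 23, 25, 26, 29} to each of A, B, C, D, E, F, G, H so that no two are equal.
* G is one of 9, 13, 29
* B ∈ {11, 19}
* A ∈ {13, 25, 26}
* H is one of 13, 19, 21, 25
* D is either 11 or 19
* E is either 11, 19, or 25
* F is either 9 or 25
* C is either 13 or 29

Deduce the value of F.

Among the 8 variables, 21 fits only H (and all 8 values in {9, 11, 13, 19, 21, 25, 26, 29} must be used), so H = 21.
The 7 still-open variables together cover exactly {9, 11, 13, 19, 25, 26, 29} — 7 values for 7 variables — and 26 appears only in A's list, so A = 26.
B and D share exactly the 2 values {11, 19}; by pigeonhole those values go to them, so strike 11, 19 from E.
E has just one choice, so E = 25. Remove 25 from F.
So F = 9.

9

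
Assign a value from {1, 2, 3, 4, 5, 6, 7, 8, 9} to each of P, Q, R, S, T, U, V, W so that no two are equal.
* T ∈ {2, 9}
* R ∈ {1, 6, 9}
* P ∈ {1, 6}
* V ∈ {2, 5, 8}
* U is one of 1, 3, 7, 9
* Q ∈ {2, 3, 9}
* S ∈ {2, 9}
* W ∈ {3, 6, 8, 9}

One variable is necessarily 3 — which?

Q

The 8 variables draw from only 8 values {1, 2, 3, 5, 6, 7, 8, 9}, so each is used; only V can be 5, hence V = 5.
Among the 7 still-open variables, 7 fits only U (and all 7 values in {1, 2, 3, 6, 7, 8, 9} must be used), so U = 7.
Among the 6 still-open variables, 8 fits only W (and all 6 values in {1, 2, 3, 6, 8, 9} must be used), so W = 8.
Among the 5 still-open variables, 3 fits only Q (and all 5 values in {1, 2, 3, 6, 9} must be used), so Q = 3.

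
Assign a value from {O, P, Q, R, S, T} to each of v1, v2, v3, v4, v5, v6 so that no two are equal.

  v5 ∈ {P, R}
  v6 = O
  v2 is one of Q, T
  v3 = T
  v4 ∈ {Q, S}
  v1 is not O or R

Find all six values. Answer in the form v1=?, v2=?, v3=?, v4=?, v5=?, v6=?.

v1=P, v2=Q, v3=T, v4=S, v5=R, v6=O

v3's domain is down to {T}, so v3 = T. Eliminate T elsewhere: v1, v2.
v6's domain is down to {O}, so v6 = O.
That leaves v2 = Q. So v1, v4 can't be Q.
v4 must be S (only option left). Remove S from v1.
v1 must be P (only option left). So v5 can't be P.
v5 must be R (only option left).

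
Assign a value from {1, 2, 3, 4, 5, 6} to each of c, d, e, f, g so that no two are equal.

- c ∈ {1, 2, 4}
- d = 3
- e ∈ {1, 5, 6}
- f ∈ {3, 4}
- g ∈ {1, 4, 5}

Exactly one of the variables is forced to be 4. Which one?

d's domain is down to {3}, so d = 3. So f can't be 3.
So 4 goes to f.

f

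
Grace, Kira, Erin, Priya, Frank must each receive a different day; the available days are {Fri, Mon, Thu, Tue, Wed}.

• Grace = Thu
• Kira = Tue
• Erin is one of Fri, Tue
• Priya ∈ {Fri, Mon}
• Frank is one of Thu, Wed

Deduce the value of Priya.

Mon

Grace has just one choice, so Grace = Thu. Strike Thu from Frank.
Kira must be Tue (only option left). Strike Tue from Erin.
That leaves Erin = Fri. So Priya can't be Fri.
So Priya = Mon.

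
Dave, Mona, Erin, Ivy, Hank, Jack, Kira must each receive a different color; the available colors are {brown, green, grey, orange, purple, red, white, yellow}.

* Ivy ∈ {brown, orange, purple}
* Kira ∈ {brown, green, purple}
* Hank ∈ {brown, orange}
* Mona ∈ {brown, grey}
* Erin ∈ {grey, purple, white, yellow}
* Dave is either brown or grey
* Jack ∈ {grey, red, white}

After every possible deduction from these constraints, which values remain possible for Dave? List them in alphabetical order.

The 2 variables Dave and Mona are confined to {brown, grey}, which locks those values in; drop them from Erin, Ivy, Hank, Jack, Kira.
Hank's domain is down to {orange}, so Hank = orange. Remove orange from Ivy.
Ivy's domain is down to {purple}, so Ivy = purple. Eliminate purple elsewhere: Erin, Kira.
Kira must be green (only option left).
No further eliminations apply; Dave can still be any of brown, grey.

brown, grey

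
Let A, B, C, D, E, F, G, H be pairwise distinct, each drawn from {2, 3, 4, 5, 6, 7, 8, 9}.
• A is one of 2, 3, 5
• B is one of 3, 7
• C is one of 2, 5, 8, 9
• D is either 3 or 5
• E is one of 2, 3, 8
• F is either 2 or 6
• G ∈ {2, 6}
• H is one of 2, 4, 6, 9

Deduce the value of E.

8

The 8 variables together cover exactly {2, 3, 4, 5, 6, 7, 8, 9} — 8 values for 8 variables — and 4 appears only in H's list, so H = 4.
The 7 still-open variables together cover exactly {2, 3, 5, 6, 7, 8, 9} — 7 values for 7 variables — and 7 appears only in B's list, so B = 7.
The 6 still-open variables together cover exactly {2, 3, 5, 6, 8, 9} — 6 values for 6 variables — and 9 appears only in C's list, so C = 9.
Among the 5 still-open variables, 8 fits only E (and all 5 values in {2, 3, 5, 6, 8} must be used), so E = 8.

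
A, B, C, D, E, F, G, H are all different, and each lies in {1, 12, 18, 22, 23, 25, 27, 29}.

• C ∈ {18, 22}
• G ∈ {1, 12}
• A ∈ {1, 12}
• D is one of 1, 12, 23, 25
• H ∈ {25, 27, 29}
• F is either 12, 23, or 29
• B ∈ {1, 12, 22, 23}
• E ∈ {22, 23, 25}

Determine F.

29

The 8 variables draw from only 8 values {1, 12, 18, 22, 23, 25, 27, 29}, so each is used; only C can be 18, hence C = 18.
Among the 7 still-open variables, 27 fits only H (and all 7 values in {1, 12, 22, 23, 25, 27, 29} must be used), so H = 27.
Among the 6 still-open variables, 29 fits only F (and all 6 values in {1, 12, 22, 23, 25, 29} must be used), so F = 29.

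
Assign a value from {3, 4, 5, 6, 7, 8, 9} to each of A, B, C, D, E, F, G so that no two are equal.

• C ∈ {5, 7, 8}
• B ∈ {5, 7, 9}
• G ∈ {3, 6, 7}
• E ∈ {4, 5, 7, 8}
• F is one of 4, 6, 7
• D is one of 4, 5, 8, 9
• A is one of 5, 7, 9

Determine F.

The 7 variables draw from only 7 values {3, 4, 5, 6, 7, 8, 9}, so each is used; only G can be 3, hence G = 3.
The 6 still-open variables draw from only 6 values {4, 5, 6, 7, 8, 9}, so each is used; only F can be 6, hence F = 6.

6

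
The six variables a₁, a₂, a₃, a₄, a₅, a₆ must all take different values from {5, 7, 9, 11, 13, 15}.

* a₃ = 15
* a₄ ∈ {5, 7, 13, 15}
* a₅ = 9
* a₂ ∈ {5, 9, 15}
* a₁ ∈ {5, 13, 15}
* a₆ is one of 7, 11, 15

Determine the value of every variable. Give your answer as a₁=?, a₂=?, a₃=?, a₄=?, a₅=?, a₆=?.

a₁=13, a₂=5, a₃=15, a₄=7, a₅=9, a₆=11

a₃ has just one choice, so a₃ = 15. Strike 15 from a₁, a₂, a₄, a₆.
a₅ has just one choice, so a₅ = 9. So a₂ can't be 9.
a₂ must be 5 (only option left). Eliminate 5 elsewhere: a₁, a₄.
a₁ has just one choice, so a₁ = 13. Strike 13 from a₄.
That leaves a₄ = 7. Eliminate 7 elsewhere: a₆.
a₆ must be 11 (only option left).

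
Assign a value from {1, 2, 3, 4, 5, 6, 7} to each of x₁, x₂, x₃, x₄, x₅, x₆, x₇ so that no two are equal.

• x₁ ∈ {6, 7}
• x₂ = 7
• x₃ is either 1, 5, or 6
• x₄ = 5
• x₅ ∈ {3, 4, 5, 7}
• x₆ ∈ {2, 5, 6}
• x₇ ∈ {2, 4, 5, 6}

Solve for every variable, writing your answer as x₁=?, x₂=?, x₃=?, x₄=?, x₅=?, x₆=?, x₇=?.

x₁=6, x₂=7, x₃=1, x₄=5, x₅=3, x₆=2, x₇=4

x₂'s domain is down to {7}, so x₂ = 7. So x₁, x₅ can't be 7.
x₄'s domain is down to {5}, so x₄ = 5. Remove 5 from x₃, x₅, x₆, x₇.
x₁'s domain is down to {6}, so x₁ = 6. Remove 6 from x₃, x₆, x₇.
x₃ must be 1 (only option left).
That leaves x₆ = 2. Remove 2 from x₇.
x₇ has just one choice, so x₇ = 4. So x₅ can't be 4.
x₅ must be 3 (only option left).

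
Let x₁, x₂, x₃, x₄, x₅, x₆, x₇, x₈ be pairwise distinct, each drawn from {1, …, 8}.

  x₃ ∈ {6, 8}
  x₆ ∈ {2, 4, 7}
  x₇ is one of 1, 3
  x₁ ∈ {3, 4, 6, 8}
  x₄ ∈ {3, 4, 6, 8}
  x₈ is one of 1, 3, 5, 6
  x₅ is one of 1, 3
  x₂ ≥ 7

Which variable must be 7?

The 8 variables together cover exactly {1, 2, 3, 4, 5, 6, 7, 8} — 8 values for 8 variables — and 2 appears only in x₆'s list, so x₆ = 2.
Among the 7 still-open variables, 5 fits only x₈ (and all 7 values in {1, 3, 4, 5, 6, 7, 8} must be used), so x₈ = 5.
The 6 still-open variables together cover exactly {1, 3, 4, 6, 7, 8} — 6 values for 6 variables — and 7 appears only in x₂'s list, so x₂ = 7.

x₂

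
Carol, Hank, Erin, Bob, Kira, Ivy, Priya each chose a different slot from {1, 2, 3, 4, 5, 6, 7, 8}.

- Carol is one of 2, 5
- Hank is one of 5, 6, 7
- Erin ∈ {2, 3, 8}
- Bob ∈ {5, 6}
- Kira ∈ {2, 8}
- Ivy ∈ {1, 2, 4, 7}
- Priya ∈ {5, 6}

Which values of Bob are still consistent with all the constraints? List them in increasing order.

5, 6

Bob and Priya share exactly the 2 values {5, 6}; by pigeonhole those values go to them, so strike 5, 6 from Carol, Hank.
Carol's domain is down to {2}, so Carol = 2. Eliminate 2 elsewhere: Erin, Kira, Ivy.
Hank must be 7 (only option left). Strike 7 from Ivy.
Kira must be 8 (only option left). So Erin can't be 8.
That leaves Erin = 3.
No further eliminations apply; Bob can still be any of 5, 6.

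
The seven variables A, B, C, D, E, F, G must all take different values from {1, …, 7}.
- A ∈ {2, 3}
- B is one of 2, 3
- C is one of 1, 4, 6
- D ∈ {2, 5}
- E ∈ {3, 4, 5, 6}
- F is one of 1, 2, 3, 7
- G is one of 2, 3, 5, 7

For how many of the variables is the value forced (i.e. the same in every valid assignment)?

A and B between them cover only {2, 3} — a naked pair. Remove those values from D, E, F, G.
D has just one choice, so D = 5. So E, G can't be 5.
G's domain is down to {7}, so G = 7. Strike 7 from F.
F's domain is down to {1}, so F = 1. Remove 1 from C.
Determined: D=5, F=1, G=7. The other variables each still have more than one consistent value. That makes 3.

3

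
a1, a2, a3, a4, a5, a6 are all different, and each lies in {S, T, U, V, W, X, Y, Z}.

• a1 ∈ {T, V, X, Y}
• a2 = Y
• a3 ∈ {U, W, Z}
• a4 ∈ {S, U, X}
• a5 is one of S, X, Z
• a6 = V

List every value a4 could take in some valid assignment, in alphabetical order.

S, U, X

a2 has just one choice, so a2 = Y. So a1 can't be Y.
That leaves a6 = V. Strike V from a1.
No further eliminations apply; a4 can still be any of S, U, X.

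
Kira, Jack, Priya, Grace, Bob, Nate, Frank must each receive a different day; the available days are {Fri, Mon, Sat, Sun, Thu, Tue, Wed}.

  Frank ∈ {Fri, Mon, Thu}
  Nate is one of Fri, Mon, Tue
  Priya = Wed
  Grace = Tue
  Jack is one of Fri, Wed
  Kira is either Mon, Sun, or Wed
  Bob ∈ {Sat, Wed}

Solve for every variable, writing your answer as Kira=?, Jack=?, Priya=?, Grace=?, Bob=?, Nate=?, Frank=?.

Priya must be Wed (only option left). Remove Wed from Kira, Jack, Bob.
That leaves Grace = Tue. Strike Tue from Nate.
Bob has just one choice, so Bob = Sat.
Jack's domain is down to {Fri}, so Jack = Fri. So Nate, Frank can't be Fri.
That leaves Nate = Mon. So Kira, Frank can't be Mon.
Frank must be Thu (only option left).
Kira must be Sun (only option left).

Kira=Sun, Jack=Fri, Priya=Wed, Grace=Tue, Bob=Sat, Nate=Mon, Frank=Thu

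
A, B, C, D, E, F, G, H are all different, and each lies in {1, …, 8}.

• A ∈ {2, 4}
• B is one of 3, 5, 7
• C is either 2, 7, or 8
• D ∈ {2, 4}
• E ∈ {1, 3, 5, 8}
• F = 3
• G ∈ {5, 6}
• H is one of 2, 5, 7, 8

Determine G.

F must be 3 (only option left). Remove 3 from B, E.
Among the 7 still-open variables, 1 fits only E (and all 7 values in {1, 2, 4, 5, 6, 7, 8} must be used), so E = 1.
The 6 still-open variables draw from only 6 values {2, 4, 5, 6, 7, 8}, so each is used; only G can be 6, hence G = 6.

6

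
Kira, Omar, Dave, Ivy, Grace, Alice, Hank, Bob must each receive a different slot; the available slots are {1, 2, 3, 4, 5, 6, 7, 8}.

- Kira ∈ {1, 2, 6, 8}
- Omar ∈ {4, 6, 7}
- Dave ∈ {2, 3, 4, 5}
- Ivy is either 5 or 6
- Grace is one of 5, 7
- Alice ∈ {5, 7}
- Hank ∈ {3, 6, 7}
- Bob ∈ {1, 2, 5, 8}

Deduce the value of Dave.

The 2 variables Grace and Alice are confined to {5, 7}, which locks those values in; drop them from Omar, Dave, Ivy, Hank, Bob.
Ivy has just one choice, so Ivy = 6. So Kira, Omar, Hank can't be 6.
Hank must be 3 (only option left). Eliminate 3 elsewhere: Dave.
Omar must be 4 (only option left). Eliminate 4 elsewhere: Dave.
So Dave = 2.

2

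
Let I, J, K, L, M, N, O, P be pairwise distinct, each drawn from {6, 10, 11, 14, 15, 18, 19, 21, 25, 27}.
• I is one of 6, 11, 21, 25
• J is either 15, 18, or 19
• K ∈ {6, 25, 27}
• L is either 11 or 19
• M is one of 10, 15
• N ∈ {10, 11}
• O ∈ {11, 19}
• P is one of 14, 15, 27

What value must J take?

18

L and O between them cover only {11, 19} — a naked pair. Remove those values from I, J, N.
That leaves N = 10. Strike 10 from M.
M has just one choice, so M = 15. Remove 15 from J, P.
So J = 18.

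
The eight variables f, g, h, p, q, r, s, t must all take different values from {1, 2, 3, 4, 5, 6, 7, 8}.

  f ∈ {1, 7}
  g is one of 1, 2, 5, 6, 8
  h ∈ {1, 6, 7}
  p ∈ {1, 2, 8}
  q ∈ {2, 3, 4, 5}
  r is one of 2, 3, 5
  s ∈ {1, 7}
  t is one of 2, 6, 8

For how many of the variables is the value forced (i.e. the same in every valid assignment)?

Among the 8 variables, 4 fits only q (and all 8 values in {1, 2, 3, 4, 5, 6, 7, 8} must be used), so q = 4.
Among the 7 still-open variables, 3 fits only r (and all 7 values in {1, 2, 3, 5, 6, 7, 8} must be used), so r = 3.
Among the 6 still-open variables, 5 fits only g (and all 6 values in {1, 2, 5, 6, 7, 8} must be used), so g = 5.
f and s between them cover only {1, 7} — a naked pair. Remove those values from h, p.
That leaves h = 6. Eliminate 6 elsewhere: t.
Determined: g=5, h=6, q=4, r=3. The other variables each still have more than one consistent value. That makes 4.

4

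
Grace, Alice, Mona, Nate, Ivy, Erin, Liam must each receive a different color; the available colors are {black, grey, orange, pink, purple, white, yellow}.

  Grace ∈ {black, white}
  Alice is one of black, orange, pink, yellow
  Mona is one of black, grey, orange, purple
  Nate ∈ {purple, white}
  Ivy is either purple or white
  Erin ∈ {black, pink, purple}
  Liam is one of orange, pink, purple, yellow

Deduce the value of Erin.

pink

The 7 variables together cover exactly {black, grey, orange, pink, purple, white, yellow} — 7 values for 7 variables — and grey appears only in Mona's list, so Mona = grey.
Nate and Ivy share exactly the 2 values {purple, white}; by pigeonhole those values go to them, so strike purple, white from Grace, Erin, Liam.
Grace's domain is down to {black}, so Grace = black. Remove black from Alice, Erin.
So Erin = pink.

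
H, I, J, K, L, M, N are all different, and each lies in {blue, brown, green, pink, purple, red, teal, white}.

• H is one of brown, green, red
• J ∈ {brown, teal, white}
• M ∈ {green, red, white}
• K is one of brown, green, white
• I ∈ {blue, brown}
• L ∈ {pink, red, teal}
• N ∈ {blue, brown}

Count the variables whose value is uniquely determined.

The 7 variables draw from only 7 values {blue, brown, green, pink, red, teal, white}, so each is used; only L can be pink, hence L = pink.
The 6 still-open variables together cover exactly {blue, brown, green, red, teal, white} — 6 values for 6 variables — and teal appears only in J's list, so J = teal.
I and N share exactly the 2 values {blue, brown}; by pigeonhole those values go to them, so strike blue, brown from H, K.
Determined: J=teal, L=pink. The other variables each still have more than one consistent value. That makes 2.

2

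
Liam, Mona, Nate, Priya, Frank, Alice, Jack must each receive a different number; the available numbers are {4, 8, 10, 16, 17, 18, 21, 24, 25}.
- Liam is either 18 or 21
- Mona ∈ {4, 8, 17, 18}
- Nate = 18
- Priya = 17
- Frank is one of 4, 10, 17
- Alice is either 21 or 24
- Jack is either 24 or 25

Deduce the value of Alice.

Nate's domain is down to {18}, so Nate = 18. Remove 18 from Liam, Mona.
Priya's domain is down to {17}, so Priya = 17. Strike 17 from Mona, Frank.
Liam must be 21 (only option left). So Alice can't be 21.
So Alice = 24.

24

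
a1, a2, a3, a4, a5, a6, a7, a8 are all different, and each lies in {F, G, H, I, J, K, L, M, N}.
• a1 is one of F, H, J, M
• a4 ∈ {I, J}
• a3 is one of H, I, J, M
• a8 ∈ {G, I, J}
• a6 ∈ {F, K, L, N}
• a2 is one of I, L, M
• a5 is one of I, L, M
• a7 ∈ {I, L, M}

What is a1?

The 3 variables a2, a5, a7 are confined to {I, L, M}, which locks those values in; drop them from a1, a3, a4, a6, a8.
a4 has just one choice, so a4 = J. Remove J from a1, a3, a8.
That leaves a8 = G.
That leaves a3 = H. Eliminate H elsewhere: a1.
So a1 = F.

F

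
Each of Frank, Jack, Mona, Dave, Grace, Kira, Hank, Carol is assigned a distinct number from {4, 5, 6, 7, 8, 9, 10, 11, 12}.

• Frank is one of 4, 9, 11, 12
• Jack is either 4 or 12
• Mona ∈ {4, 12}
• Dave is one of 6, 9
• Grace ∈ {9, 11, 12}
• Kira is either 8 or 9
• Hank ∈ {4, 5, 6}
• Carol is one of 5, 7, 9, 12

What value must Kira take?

The 8 variables draw from only 8 values {4, 5, 6, 7, 8, 9, 11, 12}, so each is used; only Carol can be 7, hence Carol = 7.
The 7 still-open variables together cover exactly {4, 5, 6, 8, 9, 11, 12} — 7 values for 7 variables — and 5 appears only in Hank's list, so Hank = 5.
Among the 6 still-open variables, 6 fits only Dave (and all 6 values in {4, 6, 8, 9, 11, 12} must be used), so Dave = 6.
Among the 5 still-open variables, 8 fits only Kira (and all 5 values in {4, 8, 9, 11, 12} must be used), so Kira = 8.

8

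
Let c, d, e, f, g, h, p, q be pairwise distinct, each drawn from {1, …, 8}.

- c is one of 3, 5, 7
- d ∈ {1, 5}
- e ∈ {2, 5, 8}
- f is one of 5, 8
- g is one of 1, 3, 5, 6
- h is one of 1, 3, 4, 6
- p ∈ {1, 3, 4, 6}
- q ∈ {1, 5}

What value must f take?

8

The 8 variables draw from only 8 values {1, 2, 3, 4, 5, 6, 7, 8}, so each is used; only e can be 2, hence e = 2.
The 7 still-open variables together cover exactly {1, 3, 4, 5, 6, 7, 8} — 7 values for 7 variables — and 7 appears only in c's list, so c = 7.
Among the 6 still-open variables, 8 fits only f (and all 6 values in {1, 3, 4, 5, 6, 8} must be used), so f = 8.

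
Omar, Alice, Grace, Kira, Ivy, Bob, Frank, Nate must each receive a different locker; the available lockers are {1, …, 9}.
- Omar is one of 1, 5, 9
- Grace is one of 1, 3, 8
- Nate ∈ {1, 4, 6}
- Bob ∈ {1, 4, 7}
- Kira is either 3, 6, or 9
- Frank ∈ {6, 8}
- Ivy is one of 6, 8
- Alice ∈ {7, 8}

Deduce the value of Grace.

3

The 8 variables together cover exactly {1, 3, 4, 5, 6, 7, 8, 9} — 8 values for 8 variables — and 5 appears only in Omar's list, so Omar = 5.
Among the 7 still-open variables, 9 fits only Kira (and all 7 values in {1, 3, 4, 6, 7, 8, 9} must be used), so Kira = 9.
The 6 still-open variables together cover exactly {1, 3, 4, 6, 7, 8} — 6 values for 6 variables — and 3 appears only in Grace's list, so Grace = 3.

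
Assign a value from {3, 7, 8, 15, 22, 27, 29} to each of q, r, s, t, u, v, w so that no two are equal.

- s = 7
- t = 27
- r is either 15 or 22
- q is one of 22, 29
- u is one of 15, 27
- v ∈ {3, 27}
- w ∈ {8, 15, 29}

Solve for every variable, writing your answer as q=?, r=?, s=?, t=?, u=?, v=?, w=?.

q=29, r=22, s=7, t=27, u=15, v=3, w=8

s's domain is down to {7}, so s = 7.
t has just one choice, so t = 27. Strike 27 from u, v.
u has just one choice, so u = 15. So r, w can't be 15.
That leaves v = 3.
r must be 22 (only option left). So q can't be 22.
That leaves q = 29. So w can't be 29.
w must be 8 (only option left).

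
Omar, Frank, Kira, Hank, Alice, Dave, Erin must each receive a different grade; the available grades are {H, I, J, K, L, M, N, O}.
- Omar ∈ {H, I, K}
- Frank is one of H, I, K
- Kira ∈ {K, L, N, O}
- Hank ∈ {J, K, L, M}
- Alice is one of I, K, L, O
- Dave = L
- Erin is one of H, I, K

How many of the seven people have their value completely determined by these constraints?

Dave must be L (only option left). So Kira, Hank, Alice can't be L.
Omar, Frank, Erin between them cover only {H, I, K} — a naked triple. Remove those values from Kira, Hank, Alice.
Alice has just one choice, so Alice = O. So Kira can't be O.
Kira must be N (only option left).
Determined: Kira=N, Alice=O, Dave=L. The other people each still have more than one consistent value. That makes 3.

3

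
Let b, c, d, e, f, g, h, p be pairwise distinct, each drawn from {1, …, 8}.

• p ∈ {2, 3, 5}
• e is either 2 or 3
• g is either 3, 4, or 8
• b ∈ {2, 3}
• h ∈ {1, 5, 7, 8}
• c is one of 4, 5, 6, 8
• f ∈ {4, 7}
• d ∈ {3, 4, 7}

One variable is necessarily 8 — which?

The 8 variables draw from only 8 values {1, 2, 3, 4, 5, 6, 7, 8}, so each is used; only h can be 1, hence h = 1.
The 7 still-open variables together cover exactly {2, 3, 4, 5, 6, 7, 8} — 7 values for 7 variables — and 6 appears only in c's list, so c = 6.
The 6 still-open variables draw from only 6 values {2, 3, 4, 5, 7, 8}, so each is used; only p can be 5, hence p = 5.
The 5 still-open variables draw from only 5 values {2, 3, 4, 7, 8}, so each is used; only g can be 8, hence g = 8.

g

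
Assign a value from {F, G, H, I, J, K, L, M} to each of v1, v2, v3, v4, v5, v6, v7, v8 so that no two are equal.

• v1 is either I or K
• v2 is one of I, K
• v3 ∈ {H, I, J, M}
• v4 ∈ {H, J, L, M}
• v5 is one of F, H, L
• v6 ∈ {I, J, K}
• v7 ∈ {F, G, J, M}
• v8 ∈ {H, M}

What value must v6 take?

J

The 8 variables draw from only 8 values {F, G, H, I, J, K, L, M}, so each is used; only v7 can be G, hence v7 = G.
The 7 still-open variables draw from only 7 values {F, H, I, J, K, L, M}, so each is used; only v5 can be F, hence v5 = F.
Among the 6 still-open variables, L fits only v4 (and all 6 values in {H, I, J, K, L, M} must be used), so v4 = L.
v1 and v2 share exactly the 2 values {I, K}; by pigeonhole those values go to them, so strike I, K from v3, v6.
So v6 = J.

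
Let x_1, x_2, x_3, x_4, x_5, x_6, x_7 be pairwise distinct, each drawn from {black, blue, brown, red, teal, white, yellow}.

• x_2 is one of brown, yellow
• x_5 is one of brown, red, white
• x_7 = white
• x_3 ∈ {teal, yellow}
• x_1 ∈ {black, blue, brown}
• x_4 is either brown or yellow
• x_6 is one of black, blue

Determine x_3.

teal

x_7 must be white (only option left). Remove white from x_5.
Among the 6 still-open variables, red fits only x_5 (and all 6 values in {black, blue, brown, red, teal, yellow} must be used), so x_5 = red.
Among the 5 still-open variables, teal fits only x_3 (and all 5 values in {black, blue, brown, teal, yellow} must be used), so x_3 = teal.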